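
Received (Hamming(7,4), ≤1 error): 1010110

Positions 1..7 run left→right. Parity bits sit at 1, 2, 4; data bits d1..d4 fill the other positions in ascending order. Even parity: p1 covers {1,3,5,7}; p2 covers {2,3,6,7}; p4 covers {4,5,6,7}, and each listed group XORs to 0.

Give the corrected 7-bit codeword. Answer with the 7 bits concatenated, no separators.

s1 (pos 1,3,5,7): 1⊕1⊕1⊕0 = 1
s2 (pos 2,3,6,7): 0⊕1⊕1⊕0 = 0
s4 (pos 4,5,6,7): 0⊕1⊕1⊕0 = 0
Syndrome s4…s1 = 001 → error at position 1.
Flip position 1: 1010110 → 0010110

0010110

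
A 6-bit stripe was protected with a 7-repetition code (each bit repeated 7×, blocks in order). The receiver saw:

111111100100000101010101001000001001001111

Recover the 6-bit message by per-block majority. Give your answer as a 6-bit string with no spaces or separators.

Block 1 (1111111): 7 ones → 1
Block 2 (0010000): 1 one → 0
Block 3 (0101010): 3 ones → 0
Block 4 (1010010): 3 ones → 0
Block 5 (0000100): 1 one → 0
Block 6 (1001111): 5 ones → 1

100001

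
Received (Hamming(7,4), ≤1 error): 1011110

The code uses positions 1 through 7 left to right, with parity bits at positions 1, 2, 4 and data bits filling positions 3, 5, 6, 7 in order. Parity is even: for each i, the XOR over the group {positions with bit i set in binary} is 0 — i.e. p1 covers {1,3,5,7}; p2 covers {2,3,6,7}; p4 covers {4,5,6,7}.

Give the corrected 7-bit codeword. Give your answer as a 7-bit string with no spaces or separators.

1011010

s1 (pos 1,3,5,7): 1⊕1⊕1⊕0 = 1
s2 (pos 2,3,6,7): 0⊕1⊕1⊕0 = 0
s4 (pos 4,5,6,7): 1⊕1⊕1⊕0 = 1
Syndrome s4…s1 = 101 → error at position 5.
Flip position 5: 1011110 → 1011010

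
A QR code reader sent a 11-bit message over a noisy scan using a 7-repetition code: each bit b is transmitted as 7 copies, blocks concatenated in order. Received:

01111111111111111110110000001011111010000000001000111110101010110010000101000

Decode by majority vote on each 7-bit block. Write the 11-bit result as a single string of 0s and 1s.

Block 1 (0111111): 6 ones → 1
Block 2 (1111111): 7 ones → 1
Block 3 (1111101): 6 ones → 1
Block 4 (1000000): 1 one → 0
Block 5 (1011111): 6 ones → 1
Block 6 (0100000): 1 one → 0
Block 7 (0000100): 1 one → 0
Block 8 (0111110): 5 ones → 1
Block 9 (1010101): 4 ones → 1
Block 10 (1001000): 2 ones → 0
Block 11 (0101000): 2 ones → 0

11101001100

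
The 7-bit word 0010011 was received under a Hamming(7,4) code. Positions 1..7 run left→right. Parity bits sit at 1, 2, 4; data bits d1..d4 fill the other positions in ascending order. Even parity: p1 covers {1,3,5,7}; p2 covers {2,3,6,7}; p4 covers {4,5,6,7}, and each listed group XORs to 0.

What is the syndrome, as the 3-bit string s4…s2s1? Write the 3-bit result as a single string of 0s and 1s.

s1 (pos 1,3,5,7): 0⊕1⊕0⊕1 = 0
s2 (pos 2,3,6,7): 0⊕1⊕1⊕1 = 1
s4 (pos 4,5,6,7): 0⊕0⊕1⊕1 = 0
Syndrome s4…s1 = 010 → error at position 2.

010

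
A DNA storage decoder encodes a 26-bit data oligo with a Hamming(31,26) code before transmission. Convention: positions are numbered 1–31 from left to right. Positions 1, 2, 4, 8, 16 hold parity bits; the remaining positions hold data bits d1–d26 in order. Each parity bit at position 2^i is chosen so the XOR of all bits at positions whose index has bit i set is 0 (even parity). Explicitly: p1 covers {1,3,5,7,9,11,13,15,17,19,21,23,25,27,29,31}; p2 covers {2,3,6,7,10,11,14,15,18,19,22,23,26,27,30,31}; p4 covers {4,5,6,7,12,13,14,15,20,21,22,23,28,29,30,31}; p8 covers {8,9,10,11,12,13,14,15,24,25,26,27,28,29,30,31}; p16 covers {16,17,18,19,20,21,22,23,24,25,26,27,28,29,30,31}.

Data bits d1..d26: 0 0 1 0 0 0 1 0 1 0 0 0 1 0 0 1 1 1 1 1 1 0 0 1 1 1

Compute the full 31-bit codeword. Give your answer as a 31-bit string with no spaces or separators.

1000010000101000010011111100111

Place data at non-parity positions: p1 p2 0 p4 0 1 0 p8 0 0 1 0 1 0 0 p16 0 1 0 0 1 1 1 1 1 1 0 0 1 1 1
p1 (pos 1,3,5,7,9,11,13,15,17,19,21,23,25,27,29,31): XOR of data positions = 0⊕0⊕0⊕0⊕1⊕1⊕0⊕0⊕0⊕1⊕1⊕1⊕0⊕1⊕1 = 1
p2 (pos 2,3,6,7,10,11,14,15,18,19,22,23,26,27,30,31): XOR of data positions = 0⊕1⊕0⊕0⊕1⊕0⊕0⊕1⊕0⊕1⊕1⊕1⊕0⊕1⊕1 = 0
p4 (pos 4,5,6,7,12,13,14,15,20,21,22,23,28,29,30,31): XOR of data positions = 0⊕1⊕0⊕0⊕1⊕0⊕0⊕0⊕1⊕1⊕1⊕0⊕1⊕1⊕1 = 0
p8 (pos 8,9,10,11,12,13,14,15,24,25,26,27,28,29,30,31): XOR of data positions = 0⊕0⊕1⊕0⊕1⊕0⊕0⊕1⊕1⊕1⊕0⊕0⊕1⊕1⊕1 = 0
p16 (pos 16,17,18,19,20,21,22,23,24,25,26,27,28,29,30,31): XOR of data positions = 0⊕1⊕0⊕0⊕1⊕1⊕1⊕1⊕1⊕1⊕0⊕0⊕1⊕1⊕1 = 0
Codeword: 1000010000101000010011111100111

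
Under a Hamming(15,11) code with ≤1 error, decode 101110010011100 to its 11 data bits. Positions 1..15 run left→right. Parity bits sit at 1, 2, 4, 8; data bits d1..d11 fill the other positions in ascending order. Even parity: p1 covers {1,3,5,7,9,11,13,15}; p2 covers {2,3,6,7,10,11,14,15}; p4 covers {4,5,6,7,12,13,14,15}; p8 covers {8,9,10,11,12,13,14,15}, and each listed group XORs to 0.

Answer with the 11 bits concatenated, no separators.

11000011100

s1 (pos 1,3,5,7,9,11,13,15): 1⊕1⊕1⊕0⊕0⊕1⊕1⊕0 = 1
s2 (pos 2,3,6,7,10,11,14,15): 0⊕1⊕0⊕0⊕0⊕1⊕0⊕0 = 0
s4 (pos 4,5,6,7,12,13,14,15): 1⊕1⊕0⊕0⊕1⊕1⊕0⊕0 = 0
s8 (pos 8,9,10,11,12,13,14,15): 1⊕0⊕0⊕1⊕1⊕1⊕0⊕0 = 0
Syndrome s8…s1 = 0001 → error at position 1.
Flip position 1: 101110010011100 → 001110010011100
Read data bits from positions 3,5,6,7,9,10,11,12,13,14,15: 11000011100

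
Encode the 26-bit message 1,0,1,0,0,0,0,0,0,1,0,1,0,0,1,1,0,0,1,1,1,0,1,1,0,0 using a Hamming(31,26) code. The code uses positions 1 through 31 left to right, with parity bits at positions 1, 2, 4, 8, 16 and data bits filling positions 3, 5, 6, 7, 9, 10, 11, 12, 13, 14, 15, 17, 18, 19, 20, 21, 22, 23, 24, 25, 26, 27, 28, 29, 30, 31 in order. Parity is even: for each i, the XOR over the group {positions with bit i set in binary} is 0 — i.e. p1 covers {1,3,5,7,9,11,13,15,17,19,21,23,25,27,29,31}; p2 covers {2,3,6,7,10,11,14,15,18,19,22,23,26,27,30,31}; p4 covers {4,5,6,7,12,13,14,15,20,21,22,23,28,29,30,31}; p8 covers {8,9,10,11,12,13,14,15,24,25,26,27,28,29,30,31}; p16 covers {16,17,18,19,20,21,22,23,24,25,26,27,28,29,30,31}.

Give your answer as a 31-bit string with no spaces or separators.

1010010000000100100110011101100

Place data at non-parity positions: p1 p2 1 p4 0 1 0 p8 0 0 0 0 0 1 0 p16 1 0 0 1 1 0 0 1 1 1 0 1 1 0 0
p1 (pos 1,3,5,7,9,11,13,15,17,19,21,23,25,27,29,31): XOR of data positions = 1⊕0⊕0⊕0⊕0⊕0⊕0⊕1⊕0⊕1⊕0⊕1⊕0⊕1⊕0 = 1
p2 (pos 2,3,6,7,10,11,14,15,18,19,22,23,26,27,30,31): XOR of data positions = 1⊕1⊕0⊕0⊕0⊕1⊕0⊕0⊕0⊕0⊕0⊕1⊕0⊕0⊕0 = 0
p4 (pos 4,5,6,7,12,13,14,15,20,21,22,23,28,29,30,31): XOR of data positions = 0⊕1⊕0⊕0⊕0⊕1⊕0⊕1⊕1⊕0⊕0⊕1⊕1⊕0⊕0 = 0
p8 (pos 8,9,10,11,12,13,14,15,24,25,26,27,28,29,30,31): XOR of data positions = 0⊕0⊕0⊕0⊕0⊕1⊕0⊕1⊕1⊕1⊕0⊕1⊕1⊕0⊕0 = 0
p16 (pos 16,17,18,19,20,21,22,23,24,25,26,27,28,29,30,31): XOR of data positions = 1⊕0⊕0⊕1⊕1⊕0⊕0⊕1⊕1⊕1⊕0⊕1⊕1⊕0⊕0 = 0
Codeword: 1010010000000100100110011101100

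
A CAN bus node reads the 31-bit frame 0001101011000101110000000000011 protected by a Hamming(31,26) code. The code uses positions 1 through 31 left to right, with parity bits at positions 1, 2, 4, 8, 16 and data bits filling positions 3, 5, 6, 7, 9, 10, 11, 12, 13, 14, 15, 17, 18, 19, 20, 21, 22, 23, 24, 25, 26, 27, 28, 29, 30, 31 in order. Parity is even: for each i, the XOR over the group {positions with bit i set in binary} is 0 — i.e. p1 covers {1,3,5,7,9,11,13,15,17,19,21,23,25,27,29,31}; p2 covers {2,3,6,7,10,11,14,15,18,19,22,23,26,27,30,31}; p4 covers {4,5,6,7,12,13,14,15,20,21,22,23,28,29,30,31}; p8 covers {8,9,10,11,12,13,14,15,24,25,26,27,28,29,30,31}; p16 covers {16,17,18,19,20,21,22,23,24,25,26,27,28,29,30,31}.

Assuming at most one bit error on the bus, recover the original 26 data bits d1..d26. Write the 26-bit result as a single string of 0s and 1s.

s1 (pos 1,3,5,7,9,11,13,15,17,19,21,23,25,27,29,31): 0⊕0⊕1⊕1⊕1⊕0⊕0⊕0⊕1⊕0⊕0⊕0⊕0⊕0⊕0⊕1 = 1
s2 (pos 2,3,6,7,10,11,14,15,18,19,22,23,26,27,30,31): 0⊕0⊕0⊕1⊕1⊕0⊕1⊕0⊕1⊕0⊕0⊕0⊕0⊕0⊕1⊕1 = 0
s4 (pos 4,5,6,7,12,13,14,15,20,21,22,23,28,29,30,31): 1⊕1⊕0⊕1⊕0⊕0⊕1⊕0⊕0⊕0⊕0⊕0⊕0⊕0⊕1⊕1 = 0
s8 (pos 8,9,10,11,12,13,14,15,24,25,26,27,28,29,30,31): 0⊕1⊕1⊕0⊕0⊕0⊕1⊕0⊕0⊕0⊕0⊕0⊕0⊕0⊕1⊕1 = 1
s16 (pos 16,17,18,19,20,21,22,23,24,25,26,27,28,29,30,31): 1⊕1⊕1⊕0⊕0⊕0⊕0⊕0⊕0⊕0⊕0⊕0⊕0⊕0⊕1⊕1 = 1
Syndrome s16…s1 = 11001 → error at position 25.
Flip position 25: 0001101011000101110000000000011 → 0001101011000101110000001000011
Read data bits from positions 3,5,6,7,9,10,11,12,13,14,15,17,18,19,20,21,22,23,24,25,26,27,28,29,30,31: 01011100010110000001000011

01011100010110000001000011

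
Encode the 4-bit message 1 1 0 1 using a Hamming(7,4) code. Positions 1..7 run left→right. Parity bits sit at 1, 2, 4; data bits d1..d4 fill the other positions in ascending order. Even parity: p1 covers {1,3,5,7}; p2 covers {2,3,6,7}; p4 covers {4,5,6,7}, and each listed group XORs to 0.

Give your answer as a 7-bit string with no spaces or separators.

Place data at non-parity positions: p1 p2 1 p4 1 0 1
p1 (pos 1,3,5,7): XOR of data positions = 1⊕1⊕1 = 1
p2 (pos 2,3,6,7): XOR of data positions = 1⊕0⊕1 = 0
p4 (pos 4,5,6,7): XOR of data positions = 1⊕0⊕1 = 0
Codeword: 1010101

1010101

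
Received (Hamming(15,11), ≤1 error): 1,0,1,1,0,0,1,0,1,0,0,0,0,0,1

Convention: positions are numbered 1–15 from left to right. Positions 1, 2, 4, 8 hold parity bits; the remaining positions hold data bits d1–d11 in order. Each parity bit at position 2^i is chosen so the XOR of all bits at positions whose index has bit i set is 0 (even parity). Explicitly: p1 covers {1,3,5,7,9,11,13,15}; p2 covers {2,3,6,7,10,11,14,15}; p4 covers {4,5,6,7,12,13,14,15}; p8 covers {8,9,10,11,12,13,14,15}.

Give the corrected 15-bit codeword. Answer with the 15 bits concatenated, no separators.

101100001000001

s1 (pos 1,3,5,7,9,11,13,15): 1⊕1⊕0⊕1⊕1⊕0⊕0⊕1 = 1
s2 (pos 2,3,6,7,10,11,14,15): 0⊕1⊕0⊕1⊕0⊕0⊕0⊕1 = 1
s4 (pos 4,5,6,7,12,13,14,15): 1⊕0⊕0⊕1⊕0⊕0⊕0⊕1 = 1
s8 (pos 8,9,10,11,12,13,14,15): 0⊕1⊕0⊕0⊕0⊕0⊕0⊕1 = 0
Syndrome s8…s1 = 0111 → error at position 7.
Flip position 7: 101100101000001 → 101100001000001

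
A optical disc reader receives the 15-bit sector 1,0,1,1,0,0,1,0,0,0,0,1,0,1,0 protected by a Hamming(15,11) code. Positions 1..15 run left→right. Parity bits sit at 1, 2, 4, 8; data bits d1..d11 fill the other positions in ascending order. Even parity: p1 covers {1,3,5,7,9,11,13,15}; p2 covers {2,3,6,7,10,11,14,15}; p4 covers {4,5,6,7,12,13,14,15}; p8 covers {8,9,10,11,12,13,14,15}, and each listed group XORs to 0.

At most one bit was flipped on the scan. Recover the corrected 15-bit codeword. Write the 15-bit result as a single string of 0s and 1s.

s1 (pos 1,3,5,7,9,11,13,15): 1⊕1⊕0⊕1⊕0⊕0⊕0⊕0 = 1
s2 (pos 2,3,6,7,10,11,14,15): 0⊕1⊕0⊕1⊕0⊕0⊕1⊕0 = 1
s4 (pos 4,5,6,7,12,13,14,15): 1⊕0⊕0⊕1⊕1⊕0⊕1⊕0 = 0
s8 (pos 8,9,10,11,12,13,14,15): 0⊕0⊕0⊕0⊕1⊕0⊕1⊕0 = 0
Syndrome s8…s1 = 0011 → error at position 3.
Flip position 3: 101100100001010 → 100100100001010

100100100001010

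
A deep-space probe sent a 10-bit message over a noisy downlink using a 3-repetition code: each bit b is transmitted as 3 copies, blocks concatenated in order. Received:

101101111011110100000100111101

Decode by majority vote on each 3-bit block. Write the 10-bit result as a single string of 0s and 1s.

1111100011

Block 1 (101): 2 ones → 1
Block 2 (101): 2 ones → 1
Block 3 (111): 3 ones → 1
Block 4 (011): 2 ones → 1
Block 5 (110): 2 ones → 1
Block 6 (100): 1 one → 0
Block 7 (000): 0 ones → 0
Block 8 (100): 1 one → 0
Block 9 (111): 3 ones → 1
Block 10 (101): 2 ones → 1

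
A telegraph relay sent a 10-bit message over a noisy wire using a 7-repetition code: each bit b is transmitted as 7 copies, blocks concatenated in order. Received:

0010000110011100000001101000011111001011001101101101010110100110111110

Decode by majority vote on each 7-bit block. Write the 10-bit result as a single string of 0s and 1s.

0100101111

Block 1 (0010000): 1 one → 0
Block 2 (1100111): 5 ones → 1
Block 3 (0000000): 0 ones → 0
Block 4 (1101000): 3 ones → 0
Block 5 (0111110): 5 ones → 1
Block 6 (0101100): 3 ones → 0
Block 7 (1101101): 5 ones → 1
Block 8 (1010101): 4 ones → 1
Block 9 (1010011): 4 ones → 1
Block 10 (0111110): 5 ones → 1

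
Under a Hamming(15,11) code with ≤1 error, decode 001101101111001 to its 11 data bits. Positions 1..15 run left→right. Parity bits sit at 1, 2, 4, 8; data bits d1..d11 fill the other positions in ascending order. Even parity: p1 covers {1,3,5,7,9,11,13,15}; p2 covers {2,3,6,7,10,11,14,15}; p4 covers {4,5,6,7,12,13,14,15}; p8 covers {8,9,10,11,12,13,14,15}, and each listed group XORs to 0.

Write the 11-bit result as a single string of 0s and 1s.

10111111101

s1 (pos 1,3,5,7,9,11,13,15): 0⊕1⊕0⊕1⊕1⊕1⊕0⊕1 = 1
s2 (pos 2,3,6,7,10,11,14,15): 0⊕1⊕1⊕1⊕1⊕1⊕0⊕1 = 0
s4 (pos 4,5,6,7,12,13,14,15): 1⊕0⊕1⊕1⊕1⊕0⊕0⊕1 = 1
s8 (pos 8,9,10,11,12,13,14,15): 0⊕1⊕1⊕1⊕1⊕0⊕0⊕1 = 1
Syndrome s8…s1 = 1101 → error at position 13.
Flip position 13: 001101101111001 → 001101101111101
Read data bits from positions 3,5,6,7,9,10,11,12,13,14,15: 10111111101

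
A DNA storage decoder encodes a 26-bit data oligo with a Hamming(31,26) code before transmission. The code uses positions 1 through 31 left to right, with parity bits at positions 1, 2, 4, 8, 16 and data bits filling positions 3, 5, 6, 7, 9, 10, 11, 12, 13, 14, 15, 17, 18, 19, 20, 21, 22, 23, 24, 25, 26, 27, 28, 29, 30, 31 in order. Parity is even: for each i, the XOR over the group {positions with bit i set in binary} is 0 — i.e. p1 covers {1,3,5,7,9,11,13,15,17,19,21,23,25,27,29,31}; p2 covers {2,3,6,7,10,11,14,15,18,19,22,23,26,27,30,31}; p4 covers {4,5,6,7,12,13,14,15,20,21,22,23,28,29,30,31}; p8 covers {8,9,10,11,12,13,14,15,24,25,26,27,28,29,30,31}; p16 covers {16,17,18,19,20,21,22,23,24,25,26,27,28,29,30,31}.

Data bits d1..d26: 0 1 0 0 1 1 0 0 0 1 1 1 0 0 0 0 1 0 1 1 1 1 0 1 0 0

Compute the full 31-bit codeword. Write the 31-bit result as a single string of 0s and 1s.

1001100111000111100001011110100

Place data at non-parity positions: p1 p2 0 p4 1 0 0 p8 1 1 0 0 0 1 1 p16 1 0 0 0 0 1 0 1 1 1 1 0 1 0 0
p1 (pos 1,3,5,7,9,11,13,15,17,19,21,23,25,27,29,31): XOR of data positions = 0⊕1⊕0⊕1⊕0⊕0⊕1⊕1⊕0⊕0⊕0⊕1⊕1⊕1⊕0 = 1
p2 (pos 2,3,6,7,10,11,14,15,18,19,22,23,26,27,30,31): XOR of data positions = 0⊕0⊕0⊕1⊕0⊕1⊕1⊕0⊕0⊕1⊕0⊕1⊕1⊕0⊕0 = 0
p4 (pos 4,5,6,7,12,13,14,15,20,21,22,23,28,29,30,31): XOR of data positions = 1⊕0⊕0⊕0⊕0⊕1⊕1⊕0⊕0⊕1⊕0⊕0⊕1⊕0⊕0 = 1
p8 (pos 8,9,10,11,12,13,14,15,24,25,26,27,28,29,30,31): XOR of data positions = 1⊕1⊕0⊕0⊕0⊕1⊕1⊕1⊕1⊕1⊕1⊕0⊕1⊕0⊕0 = 1
p16 (pos 16,17,18,19,20,21,22,23,24,25,26,27,28,29,30,31): XOR of data positions = 1⊕0⊕0⊕0⊕0⊕1⊕0⊕1⊕1⊕1⊕1⊕0⊕1⊕0⊕0 = 1
Codeword: 1001100111000111100001011110100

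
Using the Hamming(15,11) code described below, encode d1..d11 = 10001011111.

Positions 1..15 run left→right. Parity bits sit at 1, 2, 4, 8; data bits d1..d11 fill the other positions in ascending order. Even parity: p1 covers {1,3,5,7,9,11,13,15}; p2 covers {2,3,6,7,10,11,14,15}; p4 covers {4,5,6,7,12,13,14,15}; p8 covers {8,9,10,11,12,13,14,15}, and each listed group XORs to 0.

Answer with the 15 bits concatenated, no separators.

Place data at non-parity positions: p1 p2 1 p4 0 0 0 p8 1 0 1 1 1 1 1
p1 (pos 1,3,5,7,9,11,13,15): XOR of data positions = 1⊕0⊕0⊕1⊕1⊕1⊕1 = 1
p2 (pos 2,3,6,7,10,11,14,15): XOR of data positions = 1⊕0⊕0⊕0⊕1⊕1⊕1 = 0
p4 (pos 4,5,6,7,12,13,14,15): XOR of data positions = 0⊕0⊕0⊕1⊕1⊕1⊕1 = 0
p8 (pos 8,9,10,11,12,13,14,15): XOR of data positions = 1⊕0⊕1⊕1⊕1⊕1⊕1 = 0
Codeword: 101000001011111

101000001011111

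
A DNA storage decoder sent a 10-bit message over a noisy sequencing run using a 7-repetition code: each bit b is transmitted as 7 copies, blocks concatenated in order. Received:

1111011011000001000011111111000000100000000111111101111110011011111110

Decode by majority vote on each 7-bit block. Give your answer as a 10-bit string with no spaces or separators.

1001001111

Block 1 (1111011): 6 ones → 1
Block 2 (0110000): 2 ones → 0
Block 3 (0100001): 2 ones → 0
Block 4 (1111111): 7 ones → 1
Block 5 (0000001): 1 one → 0
Block 6 (0000000): 0 ones → 0
Block 7 (0111111): 6 ones → 1
Block 8 (1011111): 6 ones → 1
Block 9 (1001101): 4 ones → 1
Block 10 (1111110): 6 ones → 1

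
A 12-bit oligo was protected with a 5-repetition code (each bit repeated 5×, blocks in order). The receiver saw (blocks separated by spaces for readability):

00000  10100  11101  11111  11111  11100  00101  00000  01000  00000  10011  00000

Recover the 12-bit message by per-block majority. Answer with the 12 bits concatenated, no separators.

Block 1 (00000): 0 ones → 0
Block 2 (10100): 2 ones → 0
Block 3 (11101): 4 ones → 1
Block 4 (11111): 5 ones → 1
Block 5 (11111): 5 ones → 1
Block 6 (11100): 3 ones → 1
Block 7 (00101): 2 ones → 0
Block 8 (00000): 0 ones → 0
Block 9 (01000): 1 one → 0
Block 10 (00000): 0 ones → 0
Block 11 (10011): 3 ones → 1
Block 12 (00000): 0 ones → 0

001111000010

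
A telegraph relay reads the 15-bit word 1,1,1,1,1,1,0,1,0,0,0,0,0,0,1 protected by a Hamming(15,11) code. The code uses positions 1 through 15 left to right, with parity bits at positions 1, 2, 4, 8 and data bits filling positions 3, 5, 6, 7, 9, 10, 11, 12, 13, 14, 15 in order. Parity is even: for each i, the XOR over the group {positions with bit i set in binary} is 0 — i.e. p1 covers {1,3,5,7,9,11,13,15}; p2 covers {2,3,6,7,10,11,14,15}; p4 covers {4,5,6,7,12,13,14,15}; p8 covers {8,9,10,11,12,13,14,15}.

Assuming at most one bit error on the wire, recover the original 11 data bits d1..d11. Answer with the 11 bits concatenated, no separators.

11100000001

s1 (pos 1,3,5,7,9,11,13,15): 1⊕1⊕1⊕0⊕0⊕0⊕0⊕1 = 0
s2 (pos 2,3,6,7,10,11,14,15): 1⊕1⊕1⊕0⊕0⊕0⊕0⊕1 = 0
s4 (pos 4,5,6,7,12,13,14,15): 1⊕1⊕1⊕0⊕0⊕0⊕0⊕1 = 0
s8 (pos 8,9,10,11,12,13,14,15): 1⊕0⊕0⊕0⊕0⊕0⊕0⊕1 = 0
Syndrome s8…s1 = 0000 → no error.
Read data bits from positions 3,5,6,7,9,10,11,12,13,14,15: 11100000001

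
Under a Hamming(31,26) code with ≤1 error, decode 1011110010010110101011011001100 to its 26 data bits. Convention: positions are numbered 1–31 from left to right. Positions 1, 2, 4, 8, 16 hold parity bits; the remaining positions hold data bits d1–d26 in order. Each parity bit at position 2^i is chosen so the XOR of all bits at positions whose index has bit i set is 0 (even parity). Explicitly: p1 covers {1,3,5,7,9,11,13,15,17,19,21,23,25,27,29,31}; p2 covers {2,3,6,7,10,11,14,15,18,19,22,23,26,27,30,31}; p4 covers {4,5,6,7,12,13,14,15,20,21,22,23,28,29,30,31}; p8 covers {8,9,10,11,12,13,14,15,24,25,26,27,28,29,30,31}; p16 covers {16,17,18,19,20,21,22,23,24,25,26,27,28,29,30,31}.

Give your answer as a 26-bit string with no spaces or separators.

11101001011101011011001100

s1 (pos 1,3,5,7,9,11,13,15,17,19,21,23,25,27,29,31): 1⊕1⊕1⊕0⊕1⊕0⊕0⊕1⊕1⊕1⊕1⊕0⊕1⊕0⊕1⊕0 = 0
s2 (pos 2,3,6,7,10,11,14,15,18,19,22,23,26,27,30,31): 0⊕1⊕1⊕0⊕0⊕0⊕1⊕1⊕0⊕1⊕1⊕0⊕0⊕0⊕0⊕0 = 0
s4 (pos 4,5,6,7,12,13,14,15,20,21,22,23,28,29,30,31): 1⊕1⊕1⊕0⊕1⊕0⊕1⊕1⊕0⊕1⊕1⊕0⊕1⊕1⊕0⊕0 = 0
s8 (pos 8,9,10,11,12,13,14,15,24,25,26,27,28,29,30,31): 0⊕1⊕0⊕0⊕1⊕0⊕1⊕1⊕1⊕1⊕0⊕0⊕1⊕1⊕0⊕0 = 0
s16 (pos 16,17,18,19,20,21,22,23,24,25,26,27,28,29,30,31): 0⊕1⊕0⊕1⊕0⊕1⊕1⊕0⊕1⊕1⊕0⊕0⊕1⊕1⊕0⊕0 = 0
Syndrome s16…s1 = 00000 → no error.
Read data bits from positions 3,5,6,7,9,10,11,12,13,14,15,17,18,19,20,21,22,23,24,25,26,27,28,29,30,31: 11101001011101011011001100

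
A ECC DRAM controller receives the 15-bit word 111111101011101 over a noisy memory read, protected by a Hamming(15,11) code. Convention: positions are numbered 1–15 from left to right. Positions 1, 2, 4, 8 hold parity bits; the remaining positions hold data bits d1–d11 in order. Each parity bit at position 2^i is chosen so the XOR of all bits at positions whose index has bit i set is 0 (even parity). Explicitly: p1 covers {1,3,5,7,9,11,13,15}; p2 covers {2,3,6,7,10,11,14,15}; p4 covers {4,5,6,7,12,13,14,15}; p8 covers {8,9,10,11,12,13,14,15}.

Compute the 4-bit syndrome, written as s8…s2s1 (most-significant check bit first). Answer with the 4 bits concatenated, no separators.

1100

s1 (pos 1,3,5,7,9,11,13,15): 1⊕1⊕1⊕1⊕1⊕1⊕1⊕1 = 0
s2 (pos 2,3,6,7,10,11,14,15): 1⊕1⊕1⊕1⊕0⊕1⊕0⊕1 = 0
s4 (pos 4,5,6,7,12,13,14,15): 1⊕1⊕1⊕1⊕1⊕1⊕0⊕1 = 1
s8 (pos 8,9,10,11,12,13,14,15): 0⊕1⊕0⊕1⊕1⊕1⊕0⊕1 = 1
Syndrome s8…s1 = 1100 → error at position 12.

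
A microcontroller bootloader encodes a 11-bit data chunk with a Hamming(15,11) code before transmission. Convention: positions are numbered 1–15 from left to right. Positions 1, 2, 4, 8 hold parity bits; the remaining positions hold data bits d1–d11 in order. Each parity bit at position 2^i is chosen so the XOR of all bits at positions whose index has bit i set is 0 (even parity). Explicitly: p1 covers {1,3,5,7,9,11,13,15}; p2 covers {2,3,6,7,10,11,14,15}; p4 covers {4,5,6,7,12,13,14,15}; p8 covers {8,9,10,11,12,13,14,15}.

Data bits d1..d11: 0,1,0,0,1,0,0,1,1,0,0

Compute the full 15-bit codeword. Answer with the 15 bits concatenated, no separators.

100110011001100

Place data at non-parity positions: p1 p2 0 p4 1 0 0 p8 1 0 0 1 1 0 0
p1 (pos 1,3,5,7,9,11,13,15): XOR of data positions = 0⊕1⊕0⊕1⊕0⊕1⊕0 = 1
p2 (pos 2,3,6,7,10,11,14,15): XOR of data positions = 0⊕0⊕0⊕0⊕0⊕0⊕0 = 0
p4 (pos 4,5,6,7,12,13,14,15): XOR of data positions = 1⊕0⊕0⊕1⊕1⊕0⊕0 = 1
p8 (pos 8,9,10,11,12,13,14,15): XOR of data positions = 1⊕0⊕0⊕1⊕1⊕0⊕0 = 1
Codeword: 100110011001100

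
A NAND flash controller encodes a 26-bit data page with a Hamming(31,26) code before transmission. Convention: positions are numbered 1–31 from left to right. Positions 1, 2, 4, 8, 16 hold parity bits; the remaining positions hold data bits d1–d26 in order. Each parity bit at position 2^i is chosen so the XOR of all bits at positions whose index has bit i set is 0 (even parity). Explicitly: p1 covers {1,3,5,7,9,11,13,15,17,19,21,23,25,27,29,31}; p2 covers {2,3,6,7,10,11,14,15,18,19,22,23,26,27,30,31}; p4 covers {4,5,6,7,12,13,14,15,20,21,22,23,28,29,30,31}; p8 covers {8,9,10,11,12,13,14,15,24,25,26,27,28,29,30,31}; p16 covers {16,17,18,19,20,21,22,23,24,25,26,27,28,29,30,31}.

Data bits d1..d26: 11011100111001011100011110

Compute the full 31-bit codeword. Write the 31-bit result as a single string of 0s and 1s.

Place data at non-parity positions: p1 p2 1 p4 1 0 1 p8 1 1 0 0 1 1 1 p16 0 0 1 0 1 1 1 0 0 0 1 1 1 1 0
p1 (pos 1,3,5,7,9,11,13,15,17,19,21,23,25,27,29,31): XOR of data positions = 1⊕1⊕1⊕1⊕0⊕1⊕1⊕0⊕1⊕1⊕1⊕0⊕1⊕1⊕0 = 1
p2 (pos 2,3,6,7,10,11,14,15,18,19,22,23,26,27,30,31): XOR of data positions = 1⊕0⊕1⊕1⊕0⊕1⊕1⊕0⊕1⊕1⊕1⊕0⊕1⊕1⊕0 = 0
p4 (pos 4,5,6,7,12,13,14,15,20,21,22,23,28,29,30,31): XOR of data positions = 1⊕0⊕1⊕0⊕1⊕1⊕1⊕0⊕1⊕1⊕1⊕1⊕1⊕1⊕0 = 1
p8 (pos 8,9,10,11,12,13,14,15,24,25,26,27,28,29,30,31): XOR of data positions = 1⊕1⊕0⊕0⊕1⊕1⊕1⊕0⊕0⊕0⊕1⊕1⊕1⊕1⊕0 = 1
p16 (pos 16,17,18,19,20,21,22,23,24,25,26,27,28,29,30,31): XOR of data positions = 0⊕0⊕1⊕0⊕1⊕1⊕1⊕0⊕0⊕0⊕1⊕1⊕1⊕1⊕0 = 0
Codeword: 1011101111001110001011100011110

1011101111001110001011100011110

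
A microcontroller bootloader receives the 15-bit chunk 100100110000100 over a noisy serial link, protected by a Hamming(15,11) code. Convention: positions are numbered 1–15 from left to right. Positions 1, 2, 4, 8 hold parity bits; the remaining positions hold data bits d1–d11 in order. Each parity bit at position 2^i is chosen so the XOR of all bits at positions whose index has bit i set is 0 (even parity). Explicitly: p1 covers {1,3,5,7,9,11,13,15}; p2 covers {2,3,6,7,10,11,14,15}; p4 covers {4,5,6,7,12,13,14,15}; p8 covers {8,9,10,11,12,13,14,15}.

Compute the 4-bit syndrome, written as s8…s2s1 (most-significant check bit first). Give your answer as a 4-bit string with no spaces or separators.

s1 (pos 1,3,5,7,9,11,13,15): 1⊕0⊕0⊕1⊕0⊕0⊕1⊕0 = 1
s2 (pos 2,3,6,7,10,11,14,15): 0⊕0⊕0⊕1⊕0⊕0⊕0⊕0 = 1
s4 (pos 4,5,6,7,12,13,14,15): 1⊕0⊕0⊕1⊕0⊕1⊕0⊕0 = 1
s8 (pos 8,9,10,11,12,13,14,15): 1⊕0⊕0⊕0⊕0⊕1⊕0⊕0 = 0
Syndrome s8…s1 = 0111 → error at position 7.

0111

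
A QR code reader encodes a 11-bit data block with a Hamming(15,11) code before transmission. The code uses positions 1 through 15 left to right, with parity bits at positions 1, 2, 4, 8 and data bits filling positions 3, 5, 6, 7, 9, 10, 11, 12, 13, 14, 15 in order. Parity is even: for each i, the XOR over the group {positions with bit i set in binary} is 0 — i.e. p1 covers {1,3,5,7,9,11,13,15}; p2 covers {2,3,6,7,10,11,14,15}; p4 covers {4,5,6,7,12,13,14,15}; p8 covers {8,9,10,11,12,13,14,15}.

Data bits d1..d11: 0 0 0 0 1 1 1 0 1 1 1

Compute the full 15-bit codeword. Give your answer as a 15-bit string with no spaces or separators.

000100001110111

Place data at non-parity positions: p1 p2 0 p4 0 0 0 p8 1 1 1 0 1 1 1
p1 (pos 1,3,5,7,9,11,13,15): XOR of data positions = 0⊕0⊕0⊕1⊕1⊕1⊕1 = 0
p2 (pos 2,3,6,7,10,11,14,15): XOR of data positions = 0⊕0⊕0⊕1⊕1⊕1⊕1 = 0
p4 (pos 4,5,6,7,12,13,14,15): XOR of data positions = 0⊕0⊕0⊕0⊕1⊕1⊕1 = 1
p8 (pos 8,9,10,11,12,13,14,15): XOR of data positions = 1⊕1⊕1⊕0⊕1⊕1⊕1 = 0
Codeword: 000100001110111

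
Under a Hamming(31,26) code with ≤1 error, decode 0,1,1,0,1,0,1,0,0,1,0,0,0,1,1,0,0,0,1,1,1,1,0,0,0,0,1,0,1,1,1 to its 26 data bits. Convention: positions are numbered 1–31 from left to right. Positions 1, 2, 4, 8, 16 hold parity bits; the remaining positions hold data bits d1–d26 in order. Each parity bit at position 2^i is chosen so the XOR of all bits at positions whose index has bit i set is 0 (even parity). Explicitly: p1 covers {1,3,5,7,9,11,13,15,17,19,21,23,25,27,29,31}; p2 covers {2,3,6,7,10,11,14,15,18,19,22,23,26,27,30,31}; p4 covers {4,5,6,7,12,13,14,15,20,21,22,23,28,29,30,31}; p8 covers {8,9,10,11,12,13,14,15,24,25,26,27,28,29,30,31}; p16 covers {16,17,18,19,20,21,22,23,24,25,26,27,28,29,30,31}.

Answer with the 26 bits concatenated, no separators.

s1 (pos 1,3,5,7,9,11,13,15,17,19,21,23,25,27,29,31): 0⊕1⊕1⊕1⊕0⊕0⊕0⊕1⊕0⊕1⊕1⊕0⊕0⊕1⊕1⊕1 = 1
s2 (pos 2,3,6,7,10,11,14,15,18,19,22,23,26,27,30,31): 1⊕1⊕0⊕1⊕1⊕0⊕1⊕1⊕0⊕1⊕1⊕0⊕0⊕1⊕1⊕1 = 1
s4 (pos 4,5,6,7,12,13,14,15,20,21,22,23,28,29,30,31): 0⊕1⊕0⊕1⊕0⊕0⊕1⊕1⊕1⊕1⊕1⊕0⊕0⊕1⊕1⊕1 = 0
s8 (pos 8,9,10,11,12,13,14,15,24,25,26,27,28,29,30,31): 0⊕0⊕1⊕0⊕0⊕0⊕1⊕1⊕0⊕0⊕0⊕1⊕0⊕1⊕1⊕1 = 1
s16 (pos 16,17,18,19,20,21,22,23,24,25,26,27,28,29,30,31): 0⊕0⊕0⊕1⊕1⊕1⊕1⊕0⊕0⊕0⊕0⊕1⊕0⊕1⊕1⊕1 = 0
Syndrome s16…s1 = 01011 → error at position 11.
Flip position 11: 0110101001000110001111000010111 → 0110101001100110001111000010111
Read data bits from positions 3,5,6,7,9,10,11,12,13,14,15,17,18,19,20,21,22,23,24,25,26,27,28,29,30,31: 11010110011001111000010111

11010110011001111000010111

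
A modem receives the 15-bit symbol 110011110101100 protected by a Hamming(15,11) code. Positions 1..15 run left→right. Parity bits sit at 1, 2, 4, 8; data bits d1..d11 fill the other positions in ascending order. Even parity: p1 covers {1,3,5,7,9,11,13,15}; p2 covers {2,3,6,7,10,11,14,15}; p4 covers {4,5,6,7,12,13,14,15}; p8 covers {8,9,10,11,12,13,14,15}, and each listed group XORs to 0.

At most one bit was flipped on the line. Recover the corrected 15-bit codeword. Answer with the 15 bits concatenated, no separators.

s1 (pos 1,3,5,7,9,11,13,15): 1⊕0⊕1⊕1⊕0⊕0⊕1⊕0 = 0
s2 (pos 2,3,6,7,10,11,14,15): 1⊕0⊕1⊕1⊕1⊕0⊕0⊕0 = 0
s4 (pos 4,5,6,7,12,13,14,15): 0⊕1⊕1⊕1⊕1⊕1⊕0⊕0 = 1
s8 (pos 8,9,10,11,12,13,14,15): 1⊕0⊕1⊕0⊕1⊕1⊕0⊕0 = 0
Syndrome s8…s1 = 0100 → error at position 4.
Flip position 4: 110011110101100 → 110111110101100

110111110101100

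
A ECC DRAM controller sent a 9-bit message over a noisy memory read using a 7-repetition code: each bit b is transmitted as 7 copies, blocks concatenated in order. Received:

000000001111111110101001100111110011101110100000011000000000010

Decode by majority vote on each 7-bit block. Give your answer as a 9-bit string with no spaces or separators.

011011000

Block 1 (0000000): 0 ones → 0
Block 2 (0111111): 6 ones → 1
Block 3 (1110101): 5 ones → 1
Block 4 (0011001): 3 ones → 0
Block 5 (1111001): 5 ones → 1
Block 6 (1101110): 5 ones → 1
Block 7 (1000000): 1 one → 0
Block 8 (1100000): 2 ones → 0
Block 9 (0000010): 1 one → 0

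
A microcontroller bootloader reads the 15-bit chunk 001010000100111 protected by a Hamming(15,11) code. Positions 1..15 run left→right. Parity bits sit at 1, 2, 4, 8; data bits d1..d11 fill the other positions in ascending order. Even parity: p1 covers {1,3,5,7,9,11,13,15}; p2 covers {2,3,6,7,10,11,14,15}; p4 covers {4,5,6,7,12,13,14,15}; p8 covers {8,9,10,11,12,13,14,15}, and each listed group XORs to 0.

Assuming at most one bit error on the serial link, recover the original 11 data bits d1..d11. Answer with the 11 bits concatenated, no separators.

s1 (pos 1,3,5,7,9,11,13,15): 0⊕1⊕1⊕0⊕0⊕0⊕1⊕1 = 0
s2 (pos 2,3,6,7,10,11,14,15): 0⊕1⊕0⊕0⊕1⊕0⊕1⊕1 = 0
s4 (pos 4,5,6,7,12,13,14,15): 0⊕1⊕0⊕0⊕0⊕1⊕1⊕1 = 0
s8 (pos 8,9,10,11,12,13,14,15): 0⊕0⊕1⊕0⊕0⊕1⊕1⊕1 = 0
Syndrome s8…s1 = 0000 → no error.
Read data bits from positions 3,5,6,7,9,10,11,12,13,14,15: 11000100111

11000100111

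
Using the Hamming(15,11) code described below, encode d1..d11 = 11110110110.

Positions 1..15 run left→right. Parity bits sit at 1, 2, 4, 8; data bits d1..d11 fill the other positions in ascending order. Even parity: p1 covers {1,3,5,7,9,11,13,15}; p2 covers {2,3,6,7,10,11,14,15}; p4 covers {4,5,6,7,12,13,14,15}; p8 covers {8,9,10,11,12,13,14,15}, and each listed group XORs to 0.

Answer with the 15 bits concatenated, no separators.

Place data at non-parity positions: p1 p2 1 p4 1 1 1 p8 0 1 1 0 1 1 0
p1 (pos 1,3,5,7,9,11,13,15): XOR of data positions = 1⊕1⊕1⊕0⊕1⊕1⊕0 = 1
p2 (pos 2,3,6,7,10,11,14,15): XOR of data positions = 1⊕1⊕1⊕1⊕1⊕1⊕0 = 0
p4 (pos 4,5,6,7,12,13,14,15): XOR of data positions = 1⊕1⊕1⊕0⊕1⊕1⊕0 = 1
p8 (pos 8,9,10,11,12,13,14,15): XOR of data positions = 0⊕1⊕1⊕0⊕1⊕1⊕0 = 0
Codeword: 101111100110110

101111100110110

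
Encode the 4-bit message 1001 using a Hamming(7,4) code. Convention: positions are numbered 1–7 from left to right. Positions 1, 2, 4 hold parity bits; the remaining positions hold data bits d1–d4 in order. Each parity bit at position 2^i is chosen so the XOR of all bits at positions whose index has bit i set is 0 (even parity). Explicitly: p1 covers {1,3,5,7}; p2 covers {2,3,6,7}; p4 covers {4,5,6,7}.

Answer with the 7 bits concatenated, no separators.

Place data at non-parity positions: p1 p2 1 p4 0 0 1
p1 (pos 1,3,5,7): XOR of data positions = 1⊕0⊕1 = 0
p2 (pos 2,3,6,7): XOR of data positions = 1⊕0⊕1 = 0
p4 (pos 4,5,6,7): XOR of data positions = 0⊕0⊕1 = 1
Codeword: 0011001

0011001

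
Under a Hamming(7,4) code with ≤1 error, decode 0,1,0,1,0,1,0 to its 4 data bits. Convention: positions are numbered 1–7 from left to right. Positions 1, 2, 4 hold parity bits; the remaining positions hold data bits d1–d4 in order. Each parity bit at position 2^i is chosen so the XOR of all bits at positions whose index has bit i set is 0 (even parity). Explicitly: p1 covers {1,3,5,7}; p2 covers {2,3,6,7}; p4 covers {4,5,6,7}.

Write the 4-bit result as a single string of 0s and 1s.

s1 (pos 1,3,5,7): 0⊕0⊕0⊕0 = 0
s2 (pos 2,3,6,7): 1⊕0⊕1⊕0 = 0
s4 (pos 4,5,6,7): 1⊕0⊕1⊕0 = 0
Syndrome s4…s1 = 000 → no error.
Read data bits from positions 3,5,6,7: 0010

0010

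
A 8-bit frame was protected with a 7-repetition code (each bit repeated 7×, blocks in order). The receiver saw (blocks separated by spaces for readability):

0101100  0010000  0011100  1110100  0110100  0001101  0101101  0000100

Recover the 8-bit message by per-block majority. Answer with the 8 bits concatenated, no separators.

00010010

Block 1 (0101100): 3 ones → 0
Block 2 (0010000): 1 one → 0
Block 3 (0011100): 3 ones → 0
Block 4 (1110100): 4 ones → 1
Block 5 (0110100): 3 ones → 0
Block 6 (0001101): 3 ones → 0
Block 7 (0101101): 4 ones → 1
Block 8 (0000100): 1 one → 0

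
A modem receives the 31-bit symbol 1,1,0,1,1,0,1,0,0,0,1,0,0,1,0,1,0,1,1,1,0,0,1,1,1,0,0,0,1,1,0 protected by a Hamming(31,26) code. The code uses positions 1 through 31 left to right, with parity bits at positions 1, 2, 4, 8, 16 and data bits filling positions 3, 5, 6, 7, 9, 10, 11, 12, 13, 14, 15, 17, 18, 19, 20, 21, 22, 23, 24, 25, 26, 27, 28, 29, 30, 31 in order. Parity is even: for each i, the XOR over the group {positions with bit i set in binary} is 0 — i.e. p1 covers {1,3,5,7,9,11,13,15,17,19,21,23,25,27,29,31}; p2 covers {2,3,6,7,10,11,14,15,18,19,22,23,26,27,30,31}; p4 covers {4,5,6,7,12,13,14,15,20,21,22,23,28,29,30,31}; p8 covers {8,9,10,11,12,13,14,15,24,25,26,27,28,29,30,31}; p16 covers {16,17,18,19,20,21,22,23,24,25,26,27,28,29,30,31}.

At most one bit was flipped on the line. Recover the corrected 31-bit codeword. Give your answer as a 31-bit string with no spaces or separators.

1101101000100100011100111000110

s1 (pos 1,3,5,7,9,11,13,15,17,19,21,23,25,27,29,31): 1⊕0⊕1⊕1⊕0⊕1⊕0⊕0⊕0⊕1⊕0⊕1⊕1⊕0⊕1⊕0 = 0
s2 (pos 2,3,6,7,10,11,14,15,18,19,22,23,26,27,30,31): 1⊕0⊕0⊕1⊕0⊕1⊕1⊕0⊕1⊕1⊕0⊕1⊕0⊕0⊕1⊕0 = 0
s4 (pos 4,5,6,7,12,13,14,15,20,21,22,23,28,29,30,31): 1⊕1⊕0⊕1⊕0⊕0⊕1⊕0⊕1⊕0⊕0⊕1⊕0⊕1⊕1⊕0 = 0
s8 (pos 8,9,10,11,12,13,14,15,24,25,26,27,28,29,30,31): 0⊕0⊕0⊕1⊕0⊕0⊕1⊕0⊕1⊕1⊕0⊕0⊕0⊕1⊕1⊕0 = 0
s16 (pos 16,17,18,19,20,21,22,23,24,25,26,27,28,29,30,31): 1⊕0⊕1⊕1⊕1⊕0⊕0⊕1⊕1⊕1⊕0⊕0⊕0⊕1⊕1⊕0 = 1
Syndrome s16…s1 = 10000 → error at position 16.
Flip position 16: 1101101000100101011100111000110 → 1101101000100100011100111000110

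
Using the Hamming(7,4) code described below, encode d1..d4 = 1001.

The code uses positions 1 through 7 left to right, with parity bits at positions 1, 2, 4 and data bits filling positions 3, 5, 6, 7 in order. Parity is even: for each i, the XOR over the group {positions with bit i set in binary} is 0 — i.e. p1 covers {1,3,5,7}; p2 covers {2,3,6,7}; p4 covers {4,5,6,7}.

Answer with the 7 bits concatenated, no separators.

0011001

Place data at non-parity positions: p1 p2 1 p4 0 0 1
p1 (pos 1,3,5,7): XOR of data positions = 1⊕0⊕1 = 0
p2 (pos 2,3,6,7): XOR of data positions = 1⊕0⊕1 = 0
p4 (pos 4,5,6,7): XOR of data positions = 0⊕0⊕1 = 1
Codeword: 0011001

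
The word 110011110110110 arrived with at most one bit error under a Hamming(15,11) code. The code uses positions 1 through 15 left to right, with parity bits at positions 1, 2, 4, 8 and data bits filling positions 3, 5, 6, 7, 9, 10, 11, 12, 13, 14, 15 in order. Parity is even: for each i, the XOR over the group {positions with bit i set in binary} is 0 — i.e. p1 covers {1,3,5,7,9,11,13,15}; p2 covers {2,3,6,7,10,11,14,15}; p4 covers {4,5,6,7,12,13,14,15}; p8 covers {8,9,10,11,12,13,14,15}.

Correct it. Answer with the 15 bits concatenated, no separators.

110011110110010

s1 (pos 1,3,5,7,9,11,13,15): 1⊕0⊕1⊕1⊕0⊕1⊕1⊕0 = 1
s2 (pos 2,3,6,7,10,11,14,15): 1⊕0⊕1⊕1⊕1⊕1⊕1⊕0 = 0
s4 (pos 4,5,6,7,12,13,14,15): 0⊕1⊕1⊕1⊕0⊕1⊕1⊕0 = 1
s8 (pos 8,9,10,11,12,13,14,15): 1⊕0⊕1⊕1⊕0⊕1⊕1⊕0 = 1
Syndrome s8…s1 = 1101 → error at position 13.
Flip position 13: 110011110110110 → 110011110110010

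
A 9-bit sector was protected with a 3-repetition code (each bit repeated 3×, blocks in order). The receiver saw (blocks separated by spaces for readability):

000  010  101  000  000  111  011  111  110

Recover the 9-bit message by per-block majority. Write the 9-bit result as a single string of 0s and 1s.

001001111

Block 1 (000): 0 ones → 0
Block 2 (010): 1 one → 0
Block 3 (101): 2 ones → 1
Block 4 (000): 0 ones → 0
Block 5 (000): 0 ones → 0
Block 6 (111): 3 ones → 1
Block 7 (011): 2 ones → 1
Block 8 (111): 3 ones → 1
Block 9 (110): 2 ones → 1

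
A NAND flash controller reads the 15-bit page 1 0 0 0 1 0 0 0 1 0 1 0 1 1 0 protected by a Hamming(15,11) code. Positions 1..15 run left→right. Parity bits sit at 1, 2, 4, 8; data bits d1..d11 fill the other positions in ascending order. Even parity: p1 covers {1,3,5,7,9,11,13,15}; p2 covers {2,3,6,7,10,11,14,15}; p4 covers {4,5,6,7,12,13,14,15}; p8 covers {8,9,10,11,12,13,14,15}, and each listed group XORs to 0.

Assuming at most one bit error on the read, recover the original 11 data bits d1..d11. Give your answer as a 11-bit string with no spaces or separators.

00001010110

s1 (pos 1,3,5,7,9,11,13,15): 1⊕0⊕1⊕0⊕1⊕1⊕1⊕0 = 1
s2 (pos 2,3,6,7,10,11,14,15): 0⊕0⊕0⊕0⊕0⊕1⊕1⊕0 = 0
s4 (pos 4,5,6,7,12,13,14,15): 0⊕1⊕0⊕0⊕0⊕1⊕1⊕0 = 1
s8 (pos 8,9,10,11,12,13,14,15): 0⊕1⊕0⊕1⊕0⊕1⊕1⊕0 = 0
Syndrome s8…s1 = 0101 → error at position 5.
Flip position 5: 100010001010110 → 100000001010110
Read data bits from positions 3,5,6,7,9,10,11,12,13,14,15: 00001010110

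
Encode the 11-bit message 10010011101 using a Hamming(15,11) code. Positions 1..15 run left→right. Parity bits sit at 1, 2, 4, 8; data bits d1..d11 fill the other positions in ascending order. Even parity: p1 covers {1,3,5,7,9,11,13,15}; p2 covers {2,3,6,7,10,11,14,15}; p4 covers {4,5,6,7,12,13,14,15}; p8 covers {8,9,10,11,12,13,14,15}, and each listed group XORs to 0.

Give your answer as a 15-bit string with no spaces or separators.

101000100011101

Place data at non-parity positions: p1 p2 1 p4 0 0 1 p8 0 0 1 1 1 0 1
p1 (pos 1,3,5,7,9,11,13,15): XOR of data positions = 1⊕0⊕1⊕0⊕1⊕1⊕1 = 1
p2 (pos 2,3,6,7,10,11,14,15): XOR of data positions = 1⊕0⊕1⊕0⊕1⊕0⊕1 = 0
p4 (pos 4,5,6,7,12,13,14,15): XOR of data positions = 0⊕0⊕1⊕1⊕1⊕0⊕1 = 0
p8 (pos 8,9,10,11,12,13,14,15): XOR of data positions = 0⊕0⊕1⊕1⊕1⊕0⊕1 = 0
Codeword: 101000100011101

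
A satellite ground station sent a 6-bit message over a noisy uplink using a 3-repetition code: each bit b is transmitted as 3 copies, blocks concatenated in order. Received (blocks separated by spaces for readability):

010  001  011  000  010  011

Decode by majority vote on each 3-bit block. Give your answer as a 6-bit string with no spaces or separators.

Block 1 (010): 1 one → 0
Block 2 (001): 1 one → 0
Block 3 (011): 2 ones → 1
Block 4 (000): 0 ones → 0
Block 5 (010): 1 one → 0
Block 6 (011): 2 ones → 1

001001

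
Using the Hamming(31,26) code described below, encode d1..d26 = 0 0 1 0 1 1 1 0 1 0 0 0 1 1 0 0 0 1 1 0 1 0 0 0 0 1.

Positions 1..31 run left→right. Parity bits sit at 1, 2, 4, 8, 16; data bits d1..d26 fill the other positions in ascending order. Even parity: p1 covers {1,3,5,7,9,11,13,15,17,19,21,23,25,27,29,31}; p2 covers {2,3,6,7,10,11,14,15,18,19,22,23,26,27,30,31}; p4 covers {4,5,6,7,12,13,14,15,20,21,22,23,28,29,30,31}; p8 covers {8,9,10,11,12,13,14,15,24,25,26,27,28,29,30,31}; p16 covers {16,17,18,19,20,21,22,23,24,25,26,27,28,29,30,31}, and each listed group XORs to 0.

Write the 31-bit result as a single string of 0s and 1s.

Place data at non-parity positions: p1 p2 0 p4 0 1 0 p8 1 1 1 0 1 0 0 p16 0 1 1 0 0 0 1 1 0 1 0 0 0 0 1
p1 (pos 1,3,5,7,9,11,13,15,17,19,21,23,25,27,29,31): XOR of data positions = 0⊕0⊕0⊕1⊕1⊕1⊕0⊕0⊕1⊕0⊕1⊕0⊕0⊕0⊕1 = 0
p2 (pos 2,3,6,7,10,11,14,15,18,19,22,23,26,27,30,31): XOR of data positions = 0⊕1⊕0⊕1⊕1⊕0⊕0⊕1⊕1⊕0⊕1⊕1⊕0⊕0⊕1 = 0
p4 (pos 4,5,6,7,12,13,14,15,20,21,22,23,28,29,30,31): XOR of data positions = 0⊕1⊕0⊕0⊕1⊕0⊕0⊕0⊕0⊕0⊕1⊕0⊕0⊕0⊕1 = 0
p8 (pos 8,9,10,11,12,13,14,15,24,25,26,27,28,29,30,31): XOR of data positions = 1⊕1⊕1⊕0⊕1⊕0⊕0⊕1⊕0⊕1⊕0⊕0⊕0⊕0⊕1 = 1
p16 (pos 16,17,18,19,20,21,22,23,24,25,26,27,28,29,30,31): XOR of data positions = 0⊕1⊕1⊕0⊕0⊕0⊕1⊕1⊕0⊕1⊕0⊕0⊕0⊕0⊕1 = 0
Codeword: 0000010111101000011000110100001

0000010111101000011000110100001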